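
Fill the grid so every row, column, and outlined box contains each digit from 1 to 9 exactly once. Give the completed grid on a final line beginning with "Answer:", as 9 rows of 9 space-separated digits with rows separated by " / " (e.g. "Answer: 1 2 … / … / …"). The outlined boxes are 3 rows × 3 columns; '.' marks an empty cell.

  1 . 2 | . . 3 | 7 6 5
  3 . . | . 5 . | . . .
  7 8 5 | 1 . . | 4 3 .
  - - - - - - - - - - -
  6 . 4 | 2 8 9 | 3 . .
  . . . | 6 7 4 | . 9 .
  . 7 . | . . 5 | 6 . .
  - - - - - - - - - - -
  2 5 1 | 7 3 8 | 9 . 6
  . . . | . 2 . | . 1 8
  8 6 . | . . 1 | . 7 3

Step 1. [r9c3∈{9}] r9c3 has the single candidate 9. So r9c3=9.
Step 2. [r5c2∈{1,2,3}] col 2 places 2 nowhere but r5c2, so r5c2=2.
Step 3. [r8c4∈{4,5,9}] across row 8, 9 lands solely at r8c4, so r8c4=9.
Step 4. [r5c9∈{1}] nothing but 1 survives at r5c9. So r5c9=1.
Step 5. [r5c3∈{3,8}] row 5 places 3 nowhere but r5c3, so r5c3=3.
Step 6. [r5c7∈{5,8}] r5c7 is the only open cell in row 5 admitting 8 ⇒ r5c7=8.
Step 7. [r3c5∈{6,9}] across col 5, 6 lands solely at r3c5 ⇒ r3c5=6.
Step 8. [r9c5∈{4}] only 4 remains possible at r9c5 ⇒ r9c5=4.
Step 9. [r9c7∈{2,5}] in row 9, 2 fits only at r9c7. So r9c7=2.
Step 10. [r6c9∈{2,4}] col 9 places 4 nowhere but r6c9 ⇒ r6c9=4.
Step 11. [r3c9∈{2,9}] r3c9 is the only open cell in row 3 admitting 9 ⇒ r3c9=9.
Step 12. [r2c8∈{2,8}] col 8 places 8 nowhere but r2c8, so r2c8=8.
Step 13. [r2c2∈{4,9}] 9 has one home in row 2: r2c2. So r2c2=9.
Step 14. [r1c2∈{4}] r1c2 is down to just 4, so r1c2=4.
Step 15. [r3c6∈{2}] r3c6 has the single candidate 2. So r3c6=2.
Step 16. [r2c6∈{7}] only 7 remains possible at r2c6 ⇒ r2c6=7.
Step 17. [r4c8∈{5}] r4c8's peers cover all but 5 ⇒ r4c8=5.
Step 18. [r7c8∈{4}] only 4 remains possible at r7c8. So r7c8=4.
Step 19. [r9c4∈{5}] r9c4 has the single candidate 5. So r9c4=5.
Step 20. [r8c2∈{3}] nothing but 3 survives at r8c2 ⇒ r8c2=3.
Step 21. [r6c1∈{9}] r6c1's peers cover all but 9. So r6c1=9.
Step 22. [r2c3∈{6}] r2c3's peers cover all but 6, so r2c3=6.
Step 23. [r1c4∈{8}] nothing but 8 survives at r1c4 ⇒ r1c4=8.
Step 24. [r5c1∈{5}] r5c1 is down to just 5. So r5c1=5.
Step 25. [r2c9∈{2}] only 2 remains possible at r2c9 ⇒ r2c9=2.
Step 26. [r2c7∈{1}] r2c7's peers cover all but 1, so r2c7=1.
Step 27. [r8c7∈{5}] only 5 remains possible at r8c7. So r8c7=5.
Step 28. [r2c4∈{4}] r2c4's peers cover all but 4 ⇒ r2c4=4.
Step 29. [r8c6∈{6}] r8c6 is down to just 6. So r8c6=6.
Step 30. [r6c3∈{8}] only 8 remains possible at r6c3 ⇒ r6c3=8.
Step 31. [r6c4∈{3}] nothing but 3 survives at r6c4. So r6c4=3.
Step 32. [r4c2∈{1}] nothing but 1 survives at r4c2, so r4c2=1.
Step 33. [r6c5∈{1}] nothing but 1 survives at r6c5 ⇒ r6c5=1.
Step 34. [r8c1∈{4}] r8c1's peers cover all but 4. So r8c1=4.
Step 35. [r1c5∈{9}] r1c5's peers cover all but 9, so r1c5=9.
Step 36. [r4c9∈{7}] r4c9 is down to just 7, so r4c9=7.
Step 37. [r8c3∈{7}] nothing but 7 survives at r8c3, so r8c3=7.
Step 38. [r6c8∈{2}] nothing but 2 survives at r6c8 ⇒ r6c8=2.

Answer: 1 4 2 8 9 3 7 6 5 / 3 9 6 4 5 7 1 8 2 / 7 8 5 1 6 2 4 3 9 / 6 1 4 2 8 9 3 5 7 / 5 2 3 6 7 4 8 9 1 / 9 7 8 3 1 5 6 2 4 / 2 5 1 7 3 8 9 4 6 / 4 3 7 9 2 6 5 1 8 / 8 6 9 5 4 1 2 7 3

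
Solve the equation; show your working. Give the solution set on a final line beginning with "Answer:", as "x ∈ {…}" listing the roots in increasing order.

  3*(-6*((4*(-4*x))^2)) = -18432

Step 1. [3*(-6*((4*(-4*x))^2)) = -18432] leading coefficient 3: divide by 3, so div: -6*((4*(-4*x))^2) = -6144.
Step 2. [-6*((4*(-4*x))^2) = -6144] -6·(inner) — divide through by -6, so div: (4*(-4*x))^2 = 1024.
Step 3. [(4*(-4*x))^2 = 1024] 1024 ≥ 0, LHS is (·)² — take ±√ ⇒ sqrt: 4*(-4*x) = 32 or -32.
Step 4. [4*(-4*x) = 32 or -32] divide by the outer 4 ⇒ div: -4*x = 8 or -8.
Step 5. [-4*x = 8 or -8] -4·(inner) — divide through by -4. So div: x = -2 or 2.

Answer: x ∈ {-2, 2}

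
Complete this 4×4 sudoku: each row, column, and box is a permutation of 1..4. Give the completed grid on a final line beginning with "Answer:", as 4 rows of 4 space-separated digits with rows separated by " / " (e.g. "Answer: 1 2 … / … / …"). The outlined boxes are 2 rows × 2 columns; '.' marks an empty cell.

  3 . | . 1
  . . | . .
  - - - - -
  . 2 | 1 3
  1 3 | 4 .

Step 1. [r2c4∈{2,4}] r2c4 is the only open cell in col 4 admitting 4, so r2c4=4.
Step 2. [r1c3∈{2}] nothing but 2 survives at r1c3. So r1c3=2.
Step 3. [r1c2∈{4}] nothing but 4 survives at r1c2. So r1c2=4.
Step 4. [r3c1∈{4}] r3c1 is down to just 4. So r3c1=4.
Step 5. [r4c4∈{2}] nothing but 2 survives at r4c4, so r4c4=2.
Step 6. [r2c3∈{3}] r2c3 has the single candidate 3. So r2c3=3.
Step 7. [r2c2∈{1}] nothing but 1 survives at r2c2 ⇒ r2c2=1.
Step 8. [r2c1∈{2}] nothing but 2 survives at r2c1. So r2c1=2.

Answer: 3 4 2 1 / 2 1 3 4 / 4 2 1 3 / 1 3 4 2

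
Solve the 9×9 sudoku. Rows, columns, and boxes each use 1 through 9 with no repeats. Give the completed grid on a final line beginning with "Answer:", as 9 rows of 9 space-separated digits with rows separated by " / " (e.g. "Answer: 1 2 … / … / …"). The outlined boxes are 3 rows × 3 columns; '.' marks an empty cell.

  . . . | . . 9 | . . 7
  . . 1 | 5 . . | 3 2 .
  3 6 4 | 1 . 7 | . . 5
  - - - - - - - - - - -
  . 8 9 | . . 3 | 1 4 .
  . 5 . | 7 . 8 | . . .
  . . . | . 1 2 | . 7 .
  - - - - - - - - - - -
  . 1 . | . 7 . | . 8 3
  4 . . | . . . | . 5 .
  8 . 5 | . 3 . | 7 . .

Step 1. [r4c4∈{6}] only 6 remains possible at r4c4. So r4c4=6.
Step 2. [r1c2∈{2}] r1c2's peers cover all but 2 ⇒ r1c2=2.
Step 3. [r6c1∈{6}] nothing but 6 survives at r6c1. So r6c1=6.
Step 4. [r9c2∈{9}] r9c2 has the single candidate 9. So r9c2=9.
Step 5. [r7c1∈{2}] r7c1 has the single candidate 2. So r7c1=2.
Step 6. [r4c9∈{2}] r4c9's peers cover all but 2, so r4c9=2.
Step 7. [r8c7∈{2,6,9}] in col 7, 2 fits only at r8c7 ⇒ r8c7=2.
Step 8. [r5c5∈{4,9}] row 5 places 4 nowhere but r5c5 ⇒ r5c5=4.
Step 9. [r8c5∈{6,8,9}] in col 5, 9 fits only at r8c5, so r8c5=9.
Step 10. [r7c7∈{4,6,9}] row 7 places 9 nowhere but r7c7. So r7c7=9.
Step 11. [r9c9∈{1,4,6}] across box 9, 4 lands solely at r9c9. So r9c9=4.
Step 12. [r3c7∈{8}] r3c7 has the single candidate 8 ⇒ r3c7=8.
Step 13. [r2c5∈{6,8}] r2c5 is the only open cell in row 2 admitting 8, so r2c5=8.
Step 14. [r5c7∈{6}] nothing but 6 survives at r5c7 ⇒ r5c7=6.
Step 15. [r5c9∈{9}] nothing but 9 survives at r5c9. So r5c9=9.
Step 16. [r2c6∈{4,6}] row 2 places 4 nowhere but r2c6. So r2c6=4.
Step 17. [r8c9∈{1,6}] r8c9 is the only open cell in col 9 admitting 1. So r8c9=1.
Step 18. [r8c3∈{3,6,7}] r8c3 is the only open cell in col 3 admitting 7 ⇒ r8c3=7.
Step 19. [r9c8∈{6}] only 6 remains possible at r9c8, so r9c8=6.
Step 20. [r6c3∈{3}] r6c3 has the single candidate 3 ⇒ r6c3=3.
Step 21. [r4c1∈{7}] r4c1's peers cover all but 7 ⇒ r4c1=7.
Step 22. [r7c3∈{6}] nothing but 6 survives at r7c3. So r7c3=6.
Step 23. [r8c4∈{8}] r8c4's peers cover all but 8 ⇒ r8c4=8.
Step 24. [r1c4∈{3}] r1c4's peers cover all but 3 ⇒ r1c4=3.
Step 25. [r2c2∈{7}] r2c2 has the single candidate 7, so r2c2=7.
Step 26. [r1c5∈{6}] r1c5's peers cover all but 6, so r1c5=6.
Step 27. [r8c6∈{6}] only 6 remains possible at r8c6. So r8c6=6.
Step 28. [r1c3∈{8}] only 8 remains possible at r1c3, so r1c3=8.
Step 29. [r6c9∈{8}] nothing but 8 survives at r6c9. So r6c9=8.
Step 30. [r5c3∈{2}] r5c3 is down to just 2, so r5c3=2.
Step 31. [r1c7∈{4}] r1c7 has the single candidate 4. So r1c7=4.
Step 32. [r8c2∈{3}] r8c2 is down to just 3 ⇒ r8c2=3.
Step 33. [r5c8∈{3}] r5c8's peers cover all but 3 ⇒ r5c8=3.
Step 34. [r4c5∈{5}] r4c5 has the single candidate 5 ⇒ r4c5=5.
Step 35. [r7c4∈{4}] r7c4 is down to just 4, so r7c4=4.
Step 36. [r6c2∈{4}] r6c2 is down to just 4. So r6c2=4.
Step 37. [r2c9∈{6}] r2c9 is down to just 6, so r2c9=6.
Step 38. [r7c6∈{5}] r7c6's peers cover all but 5 ⇒ r7c6=5.
Step 39. [r2c1∈{9}] r2c1 has the single candidate 9, so r2c1=9.
Step 40. [r1c8∈{1}] r1c8 is down to just 1. So r1c8=1.
Step 41. [r9c4∈{2}] nothing but 2 survives at r9c4. So r9c4=2.
Step 42. [r5c1∈{1}] nothing but 1 survives at r5c1, so r5c1=1.
Step 43. [r9c6∈{1}] r9c6 is down to just 1, so r9c6=1.
Step 44. [r6c7∈{5}] r6c7 has the single candidate 5. So r6c7=5.
Step 45. [r1c1∈{5}] nothing but 5 survives at r1c1. So r1c1=5.
Step 46. [r6c4∈{9}] r6c4 is down to just 9, so r6c4=9.
Step 47. [r3c5∈{2}] r3c5 is down to just 2, so r3c5=2.
Step 48. [r3c8∈{9}] nothing but 9 survives at r3c8, so r3c8=9.

Answer: 5 2 8 3 6 9 4 1 7 / 9 7 1 5 8 4 3 2 6 / 3 6 4 1 2 7 8 9 5 / 7 8 9 6 5 3 1 4 2 / 1 5 2 7 4 8 6 3 9 / 6 4 3 9 1 2 5 7 8 / 2 1 6 4 7 5 9 8 3 / 4 3 7 8 9 6 2 5 1 / 8 9 5 2 3 1 7 6 4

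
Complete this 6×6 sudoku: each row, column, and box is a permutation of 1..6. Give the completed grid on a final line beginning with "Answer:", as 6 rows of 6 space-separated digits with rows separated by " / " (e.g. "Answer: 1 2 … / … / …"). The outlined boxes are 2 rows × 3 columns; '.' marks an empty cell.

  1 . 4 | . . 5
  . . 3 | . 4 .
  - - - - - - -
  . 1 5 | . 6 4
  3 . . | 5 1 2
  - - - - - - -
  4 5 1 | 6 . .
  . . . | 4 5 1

Step 1. [r1c2∈{2,6}] r1c2 is the only open cell in row 1 admitting 6. So r1c2=6.
Step 2. [r2c2∈{2}] r2c2 has the single candidate 2, so r2c2=2.
Step 3. [r6c1∈{2,6}] across col 1, 6 lands solely at r6c1, so r6c1=6.
Step 4. [r5c5∈{2,3}] in row 5, 2 fits only at r5c5 ⇒ r5c5=2.
Step 5. [r1c5∈{3}] r1c5's peers cover all but 3 ⇒ r1c5=3.
Step 6. [r6c3∈{2}] nothing but 2 survives at r6c3, so r6c3=2.
Step 7. [r2c6∈{6}] r2c6's peers cover all but 6. So r2c6=6.
Step 8. [r5c6∈{3}] nothing but 3 survives at r5c6. So r5c6=3.
Step 9. [r4c3∈{6}] r4c3 has the single candidate 6 ⇒ r4c3=6.
Step 10. [r2c1∈{5}] r2c1 is down to just 5, so r2c1=5.
Step 11. [r2c4∈{1}] r2c4's peers cover all but 1, so r2c4=1.
Step 12. [r4c2∈{4}] only 4 remains possible at r4c2, so r4c2=4.
Step 13. [r3c1∈{2}] nothing but 2 survives at r3c1 ⇒ r3c1=2.
Step 14. [r3c4∈{3}] r3c4's peers cover all but 3, so r3c4=3.
Step 15. [r6c2∈{3}] r6c2 is down to just 3. So r6c2=3.
Step 16. [r1c4∈{2}] r1c4 is down to just 2 ⇒ r1c4=2.

Answer: 1 6 4 2 3 5 / 5 2 3 1 4 6 / 2 1 5 3 6 4 / 3 4 6 5 1 2 / 4 5 1 6 2 3 / 6 3 2 4 5 1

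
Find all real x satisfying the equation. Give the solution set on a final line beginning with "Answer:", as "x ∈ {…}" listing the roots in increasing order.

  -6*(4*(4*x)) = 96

Step 1. [-6*(4*(4*x)) = 96] -6 out front; divide by -6, so div: 4*(4*x) = -16.
Step 2. [4*(4*x) = -16] divide by the outer 4, so div: 4*x = -4.
Step 3. [4*x = -4] LHS = 4·(…); ÷4 both sides ⇒ div: x = -1.

Answer: x ∈ {-1}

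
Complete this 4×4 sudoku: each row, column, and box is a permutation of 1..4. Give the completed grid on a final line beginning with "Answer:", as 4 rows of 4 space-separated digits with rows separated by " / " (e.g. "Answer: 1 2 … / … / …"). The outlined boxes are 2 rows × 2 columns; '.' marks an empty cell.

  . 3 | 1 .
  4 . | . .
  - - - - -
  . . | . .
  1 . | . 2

Step 1. [r4c3∈{3,4}] r4c3 is the only open cell in row 4 admitting 3. So r4c3=3.
Step 2. [r3c3∈{4}] r3c3 has the single candidate 4 ⇒ r3c3=4.
Step 3. [r3c2∈{2}] only 2 remains possible at r3c2. So r3c2=2.
Step 4. [r3c1∈{3}] nothing but 3 survives at r3c1 ⇒ r3c1=3.
Step 5. [r2c4∈{3}] nothing but 3 survives at r2c4, so r2c4=3.
Step 6. [r1c1∈{2}] r1c1 is down to just 2 ⇒ r1c1=2.
Step 7. [r3c4∈{1}] r3c4 has the single candidate 1, so r3c4=1.
Step 8. [r1c4∈{4}] r1c4's peers cover all but 4, so r1c4=4.
Step 9. [r4c2∈{4}] r4c2 is down to just 4, so r4c2=4.
Step 10. [r2c2∈{1}] only 1 remains possible at r2c2 ⇒ r2c2=1.
Step 11. [r2c3∈{2}] only 2 remains possible at r2c3 ⇒ r2c3=2.

Answer: 2 3 1 4 / 4 1 2 3 / 3 2 4 1 / 1 4 3 2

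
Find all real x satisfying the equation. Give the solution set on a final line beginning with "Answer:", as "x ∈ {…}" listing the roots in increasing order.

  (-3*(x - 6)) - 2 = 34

Step 1. [(-3*(x - 6)) - 2 = 34] 2 comes off first (add 2) ⇒ sub: -3*(x - 6) = 36.
Step 2. [-3*(x - 6) = 36] divide by the outer -3. So div: x - 6 = -12.
Step 3. [x - 6 = -12] -6 is outermost — add 6 both sides ⇒ sub: x = -6.

Answer: x ∈ {-6}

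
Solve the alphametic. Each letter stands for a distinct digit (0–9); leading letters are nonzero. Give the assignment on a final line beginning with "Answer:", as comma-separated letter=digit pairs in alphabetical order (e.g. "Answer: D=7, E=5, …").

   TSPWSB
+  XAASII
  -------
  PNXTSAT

Step 1. [col 1: B + I ≡ T (mod 10)] several values work for I in column 1 (B + I ≡ T (mod 10), carry-in 0); try I=4, so I=4.
Step 2. [col 1: B + I ≡ T (mod 10)] column 1 (B + I ≡ T (mod 10), carry-in 0) doesn't pin T yet; pick T=7 and continue. So T=7.
Step 3. [P] the sum has 7 digits but both addends have 6; that extra leading digit P is the final carry, namely 1. So P=1.
Step 4. [col 1: B + I ≡ T (mod 10)] from column 1 (I=4, T=7, carry-in 0, digits 1,4,7 already taken and all letters distinct): B must equal 3, so B=3.
Step 5. [col 2: S + I ≡ A (mod 10)] column 2 (S + I ≡ A (mod 10), carry-in 0) doesn't pin A yet; pick A=6 and continue. So A=6.
Step 6. [col 2: S + I ≡ A (mod 10)] column 2: given I=4, A=6, carry-in 0, and digits 1,3,4,6,7 already taken and all letters distinct, S+I≡A (mod 10) forces S=2. So S=2.
Step 7. [col 3: W + S ≡ S (mod 10)] column 3: given S=2, carry-in 0, and digits 1,2,3,4,6,7 already taken and all letters distinct, W+S≡S (mod 10) forces W=0 ⇒ W=0.
Step 8. [col 5: S + A ≡ X (mod 10)] in column 5 we have S+A≡X with carry-in 0; given S=2, A=6 and digits 0,1,2,3,4,6,7 already taken and all letters distinct, that pins X to 8, so X=8.
Step 9. [col 6: T + X ≡ N (mod 10)] in column 6 we have T+X≡N with carry-in 0; given T=7, X=8 and digits 0,1,2,3,4,6,7,8 already taken and all letters distinct, that pins N to 5 ⇒ N=5.

Answer: A=6, B=3, I=4, N=5, P=1, S=2, T=7, W=0, X=8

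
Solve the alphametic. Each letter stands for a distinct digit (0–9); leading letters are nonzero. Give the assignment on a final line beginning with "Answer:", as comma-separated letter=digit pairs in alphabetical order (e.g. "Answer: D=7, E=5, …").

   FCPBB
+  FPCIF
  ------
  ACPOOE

Step 1. [col 1: B + F ≡ E (mod 10)] column 1 (B + F ≡ E (mod 10), carry-in 0) doesn't pin F yet; pick F=5 and continue. So F=5.
Step 2. [col 1: B + F ≡ E (mod 10)] E=2 is one option consistent with column 1 (B + F ≡ E (mod 10), carry-in 0) — take it. So E=2.
Step 3. [A] A is the leading digit of a 6-digit sum of two 5-digit numbers; the final carry is exactly 1, so A=1.
Step 4. [col 1: B + F ≡ E (mod 10)] column 1 reads B+F+carry(0)=E with F=5, E=2; with digits 1,2,5 already taken and all letters distinct, the only value for B is 7. So B=7.
Step 5. [col 2: B + I ≡ O (mod 10)] O=4 is one option consistent with column 2 (B + I ≡ O (mod 10), carry-in 1) — take it, so O=4.
Step 6. [col 2: B + I ≡ O (mod 10)] in column 2 we have B+I≡O with carry-in 1; given B=7, O=4 and digits 1,2,4,5,7 already taken and all letters distinct, that pins I to 6, so I=6.
Step 7. [col 3: P + C ≡ O (mod 10)] column 3 (P + C ≡ O (mod 10), carry-in 1) doesn't pin P yet; pick P=3 and continue. So P=3.
Step 8. [col 3: P + C ≡ O (mod 10)] column 3: given P=3, O=4, carry-in 1, and digits 1,2,3,4,5,6,7 already taken and all letters distinct, P+C≡O (mod 10) forces C=0 ⇒ C=0.

Answer: A=1, B=7, C=0, E=2, F=5, I=6, O=4, P=3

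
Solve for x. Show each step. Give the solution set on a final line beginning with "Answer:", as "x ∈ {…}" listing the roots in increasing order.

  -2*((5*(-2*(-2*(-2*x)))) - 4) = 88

Step 1. [-2*((5*(-2*(-2*(-2*x)))) - 4) = 88] -2 out front; divide by -2 ⇒ div: (5*(-2*(-2*(-2*x)))) - 4 = -44.
Step 2. [(5*(-2*(-2*(-2*x)))) - 4 = -44] peel the -4: add 4 from each side. So sub: 5*(-2*(-2*(-2*x))) = -40.
Step 3. [5*(-2*(-2*(-2*x))) = -40] leading coefficient 5: divide by 5. So div: -2*(-2*(-2*x)) = -8.
Step 4. [-2*(-2*(-2*x)) = -8] LHS = -2·(…); ÷-2 both sides ⇒ div: -2*(-2*x) = 4.
Step 5. [-2*(-2*x) = 4] LHS = -2·(…); ÷-2 both sides ⇒ div: -2*x = -2.
Step 6. [-2*x = -2] divide by the outer -2 ⇒ div: x = 1.

Answer: x ∈ {1}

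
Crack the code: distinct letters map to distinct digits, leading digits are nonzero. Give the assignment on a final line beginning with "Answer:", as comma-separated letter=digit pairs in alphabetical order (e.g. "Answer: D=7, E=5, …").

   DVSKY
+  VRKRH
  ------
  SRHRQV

Step 1. [col 1: Y + H ≡ V (mod 10)] no forcing yet in column 1 (carry-in 0); V=8 is free and consistent — try it ⇒ V=8.
Step 2. [S] S is the leading digit of a 6-digit sum of two 5-digit numbers; the final carry is exactly 1 ⇒ S=1.
Step 3. [col 1: Y + H ≡ V (mod 10)] H=2 is one option consistent with column 1 (Y + H ≡ V (mod 10), carry-in 0) — take it. So H=2.
Step 4. [col 1: Y + H ≡ V (mod 10)] column 1 reads Y+H+carry(0)=V with H=2, V=8; with digits 1,2,8 already taken and all letters distinct, the only value for Y is 6 ⇒ Y=6.
Step 5. [col 2: K + R ≡ Q (mod 10)] column 2 (K + R ≡ Q (mod 10), carry-in 0) doesn't pin R yet; pick R=4 and continue, so R=4.
Step 6. [col 2: K + R ≡ Q (mod 10)] column 2 (K + R ≡ Q (mod 10), carry-in 0) doesn't pin Q yet; pick Q=7 and continue ⇒ Q=7.
Step 7. [col 2: K + R ≡ Q (mod 10)] column 2 reads K+R+carry(0)=Q with R=4, Q=7; with digits 1,2,4,6,7,8 already taken and all letters distinct, the only value for K is 3. So K=3.
Step 8. [col 5: D + V ≡ R (mod 10)] column 5 reads D+V+carry(1)=R with V=8, R=4; with digits 1,2,3,4,6,7,8 already taken and all letters distinct, the only value for D is 5, so D=5.

Answer: D=5, H=2, K=3, Q=7, R=4, S=1, V=8, Y=6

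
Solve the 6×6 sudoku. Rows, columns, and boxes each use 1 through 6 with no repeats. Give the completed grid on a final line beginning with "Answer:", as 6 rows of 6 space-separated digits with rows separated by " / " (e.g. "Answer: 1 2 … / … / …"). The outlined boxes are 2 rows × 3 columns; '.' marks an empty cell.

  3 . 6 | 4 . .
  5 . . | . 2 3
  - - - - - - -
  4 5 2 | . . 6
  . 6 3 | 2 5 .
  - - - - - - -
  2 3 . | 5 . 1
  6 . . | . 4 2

Step 1. [r6c2∈{1}] r6c2's peers cover all but 1 ⇒ r6c2=1.
Step 2. [r3c5∈{1,3}] across col 5, 3 lands solely at r3c5. So r3c5=3.
Step 3. [r2c3∈{1,4}] 1 has one home in col 3: r2c3 ⇒ r2c3=1.
Step 4. [r1c5∈{1}] only 1 remains possible at r1c5. So r1c5=1.
Step 5. [r1c6∈{5}] r1c6's peers cover all but 5 ⇒ r1c6=5.
Step 6. [r6c4∈{3}] r6c4 has the single candidate 3. So r6c4=3.
Step 7. [r6c3∈{5}] r6c3 has the single candidate 5. So r6c3=5.
Step 8. [r4c1∈{1}] r4c1 has the single candidate 1. So r4c1=1.
Step 9. [r5c5∈{6}] r5c5 has the single candidate 6, so r5c5=6.
Step 10. [r2c2∈{4}] r2c2 has the single candidate 4 ⇒ r2c2=4.
Step 11. [r3c4∈{1}] only 1 remains possible at r3c4. So r3c4=1.
Step 12. [r5c3∈{4}] r5c3 is down to just 4 ⇒ r5c3=4.
Step 13. [r4c6∈{4}] r4c6 has the single candidate 4, so r4c6=4.
Step 14. [r2c4∈{6}] r2c4 has the single candidate 6 ⇒ r2c4=6.
Step 15. [r1c2∈{2}] r1c2 has the single candidate 2 ⇒ r1c2=2.

Answer: 3 2 6 4 1 5 / 5 4 1 6 2 3 / 4 5 2 1 3 6 / 1 6 3 2 5 4 / 2 3 4 5 6 1 / 6 1 5 3 4 2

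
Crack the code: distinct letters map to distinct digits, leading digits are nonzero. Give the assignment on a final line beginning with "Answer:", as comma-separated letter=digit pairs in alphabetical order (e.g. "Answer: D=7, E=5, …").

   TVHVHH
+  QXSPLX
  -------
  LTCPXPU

Step 1. [col 1: H + X ≡ U (mod 10)] U=5 is one option consistent with column 1 (H + X ≡ U (mod 10), carry-in 0) — take it, so U=5.
Step 2. [col 1: H + X ≡ U (mod 10)] several values work for H in column 1 (H + X ≡ U (mod 10), carry-in 0); try H=8, so H=8.
Step 3. [col 1: H + X ≡ U (mod 10)] from column 1 (H=8, U=5, carry-in 0, digits 5,8 already taken and all letters distinct): X must equal 7. So X=7.
Step 4. [col 2: H + L ≡ P (mod 10)] no forcing yet in column 2 (carry-in 1); L=1 is free and consistent — try it. So L=1.
Step 5. [col 2: H + L ≡ P (mod 10)] from column 2 (H=8, L=1, carry-in 1, digits 1,5,7,8 already taken and all letters distinct): P must equal 0, so P=0.
Step 6. [col 3: V + P ≡ X (mod 10)] in column 3 we have V+P≡X with carry-in 1; given P=0, X=7 and digits 0,1,5,7,8 already taken and all letters distinct, that pins V to 6. So V=6.
Step 7. [col 4: H + S ≡ P (mod 10)] from column 4 (H=8, P=0, carry-in 0, digits 0,1,5,6,7,8 already taken and all letters distinct): S must equal 2, so S=2.
Step 8. [col 5: V + X ≡ C (mod 10)] column 5 reads V+X+carry(1)=C with V=6, X=7; with digits 0,1,2,5,6,7,8 already taken and all letters distinct, the only value for C is 4, so C=4.
Step 9. [col 6: T + Q ≡ T (mod 10)] column 6: given nothing yet, carry-in 1, and digits 0,1,2,4,5,6,7,8 already taken and all letters distinct, T+Q≡T (mod 10) forces T=3, so T=3.
Step 10. [col 6: T + Q ≡ T (mod 10)] in column 6 we have T+Q≡T with carry-in 1; given T=3 and digits 0,1,2,3,4,5,6,7,8 already taken and all letters distinct, that pins Q to 9, so Q=9.

Answer: C=4, H=8, L=1, P=0, Q=9, S=2, T=3, U=5, V=6, X=7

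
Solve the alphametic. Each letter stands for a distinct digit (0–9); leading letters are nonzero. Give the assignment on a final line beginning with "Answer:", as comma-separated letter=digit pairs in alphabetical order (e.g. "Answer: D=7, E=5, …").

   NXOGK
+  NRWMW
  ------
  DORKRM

Step 1. [col 1: K + W ≡ M (mod 10)] column 1 (K + W ≡ M (mod 10), carry-in 0) doesn't pin W yet; pick W=3 and continue. So W=3.
Step 2. [col 1: K + W ≡ M (mod 10)] K=9 is one option consistent with column 1 (K + W ≡ M (mod 10), carry-in 0) — take it ⇒ K=9.
Step 3. [D] D is the leading digit of a 6-digit sum of two 5-digit numbers; the final carry is exactly 1, so D=1.
Step 4. [col 1: K + W ≡ M (mod 10)] column 1 reads K+W+carry(0)=M with K=9, W=3; with digits 1,3,9 already taken and all letters distinct, the only value for M is 2 ⇒ M=2.
Step 5. [col 2: G + M ≡ R (mod 10)] several values work for R in column 2 (G + M ≡ R (mod 10), carry-in 1); try R=7 ⇒ R=7.
Step 6. [col 2: G + M ≡ R (mod 10)] in column 2 we have G+M≡R with carry-in 1; given M=2, R=7 and digits 1,2,3,7,9 already taken and all letters distinct, that pins G to 4 ⇒ G=4.
Step 7. [col 3: O + W ≡ K (mod 10)] column 3 reads O+W+carry(0)=K with W=3, K=9; with digits 1,2,3,4,7,9 already taken and all letters distinct, the only value for O is 6. So O=6.
Step 8. [col 4: X + R ≡ R (mod 10)] column 4: given R=7, carry-in 0, and digits 1,2,3,4,6,7,9 already taken and all letters distinct, X+R≡R (mod 10) forces X=0. So X=0.
Step 9. [col 5: N + N ≡ O (mod 10)] in column 5 we have N+N≡O with carry-in 0; given O=6 and digits 0,1,2,3,4,6,7,9 already taken and all letters distinct, that pins N to 8 ⇒ N=8.

Answer: D=1, G=4, K=9, M=2, N=8, O=6, R=7, W=3, X=0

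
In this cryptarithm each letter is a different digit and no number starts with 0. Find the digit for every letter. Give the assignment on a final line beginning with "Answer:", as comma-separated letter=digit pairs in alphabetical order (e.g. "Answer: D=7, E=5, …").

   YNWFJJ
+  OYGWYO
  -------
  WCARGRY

Step 1. [col 1: J + O ≡ Y (mod 10)] column 1 (J + O ≡ Y (mod 10), carry-in 0) doesn't pin Y yet; pick Y=8 and continue. So Y=8.
Step 2. [W] adding two 6-digit numbers gives at most 6+1 digits, and here it does — W is that final carry and must be 1. So W=1.
Step 3. [col 1: J + O ≡ Y (mod 10)] no forcing yet in column 1 (carry-in 0); O=6 is free and consistent — try it ⇒ O=6.
Step 4. [col 1: J + O ≡ Y (mod 10)] from column 1 (O=6, Y=8, carry-in 0, digits 1,6,8 already taken and all letters distinct): J must equal 2. So J=2.
Step 5. [col 2: J + Y ≡ R (mod 10)] column 2 reads J+Y+carry(0)=R with J=2, Y=8; with digits 1,2,6,8 already taken and all letters distinct, the only value for R is 0 ⇒ R=0.
Step 6. [col 3: F + W ≡ G (mod 10)] no forcing yet in column 3 (carry-in 1); F=7 is free and consistent — try it, so F=7.
Step 7. [col 3: F + W ≡ G (mod 10)] column 3: given F=7, W=1, carry-in 1, and digits 0,1,2,6,7,8 already taken and all letters distinct, F+W≡G (mod 10) forces G=9 ⇒ G=9.
Step 8. [col 5: N + Y ≡ A (mod 10)] column 5 (N + Y ≡ A (mod 10), carry-in 1) doesn't pin A yet; pick A=3 and continue, so A=3.
Step 9. [col 5: N + Y ≡ A (mod 10)] from column 5 (Y=8, A=3, carry-in 1, digits 0,1,2,3,6,7,8,9 already taken and all letters distinct): N must equal 4, so N=4.
Step 10. [col 6: Y + O ≡ C (mod 10)] from column 6 (Y=8, O=6, carry-in 1, digits 0,1,2,3,4,6,7,8,9 already taken and all letters distinct): C must equal 5. So C=5.

Answer: A=3, C=5, F=7, G=9, J=2, N=4, O=6, R=0, W=1, Y=8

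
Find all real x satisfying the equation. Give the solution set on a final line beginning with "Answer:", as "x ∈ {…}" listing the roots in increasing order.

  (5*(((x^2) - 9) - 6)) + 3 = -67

Step 1. [(5*(((x^2) - 9) - 6)) + 3 = -67] peel the +3: subtract 3 from each side ⇒ sub: 5*(((x^2) - 9) - 6) = -70.
Step 2. [5*(((x^2) - 9) - 6) = -70] 5·(inner) — divide through by 5 ⇒ div: ((x^2) - 9) - 6 = -14.
Step 3. [((x^2) - 9) - 6 = -14] 6 comes off first (add 6). So sub: (x^2) - 9 = -8.
Step 4. [(x^2) - 9 = -8] 9 comes off first (add 9). So sub: x^2 = 1.
Step 5. [x^2 = 1] √ both sides: 1 ≥ 0 gives two branches, so sqrt: x = 1 or -1.

Answer: x ∈ {-1, 1}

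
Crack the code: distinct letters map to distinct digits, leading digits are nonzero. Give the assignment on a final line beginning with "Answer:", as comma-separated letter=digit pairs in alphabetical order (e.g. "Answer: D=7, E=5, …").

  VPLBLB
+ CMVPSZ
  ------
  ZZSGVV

Step 1. [col 1: B + Z ≡ V (mod 10)] V=6 is one option consistent with column 1 (B + Z ≡ V (mod 10), carry-in 0) — take it. So V=6.
Step 2. [col 1: B + Z ≡ V (mod 10)] several values work for Z in column 1 (B + Z ≡ V (mod 10), carry-in 0); try Z=9, so Z=9.
Step 3. [col 1: B + Z ≡ V (mod 10)] column 1: given Z=9, V=6, carry-in 0, and digits 6,9 already taken and all letters distinct, B+Z≡V (mod 10) forces B=7, so B=7.
Step 4. [col 2: L + S ≡ V (mod 10)] several values work for L in column 2 (L + S ≡ V (mod 10), carry-in 1); try L=4. So L=4.
Step 5. [col 2: L + S ≡ V (mod 10)] in column 2 we have L+S≡V with carry-in 1; given L=4, V=6 and digits 4,6,7,9 already taken and all letters distinct, that pins S to 1 ⇒ S=1.
Step 6. [col 3: B + P ≡ G (mod 10)] column 3 (B + P ≡ G (mod 10), carry-in 0) doesn't pin G yet; pick G=5 and continue. So G=5.
Step 7. [col 3: B + P ≡ G (mod 10)] in column 3 we have B+P≡G with carry-in 0; given B=7, G=5 and digits 1,4,5,6,7,9 already taken and all letters distinct, that pins P to 8, so P=8.
Step 8. [col 5: P + M ≡ Z (mod 10)] from column 5 (P=8, Z=9, carry-in 1, digits 1,4,5,6,7,8,9 already taken and all letters distinct): M must equal 0 ⇒ M=0.
Step 9. [col 6: V + C ≡ Z (mod 10)] column 6: given V=6, Z=9, carry-in 0, and digits 0,1,4,5,6,7,8,9 already taken and all letters distinct, V+C≡Z (mod 10) forces C=3 ⇒ C=3.

Answer: B=7, C=3, G=5, L=4, M=0, P=8, S=1, V=6, Z=9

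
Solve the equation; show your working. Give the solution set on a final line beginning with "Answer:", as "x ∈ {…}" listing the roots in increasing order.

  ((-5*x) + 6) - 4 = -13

Step 1. [((-5*x) + 6) - 4 = -13] add 4: x sits inside (… - 4). So sub: (-5*x) + 6 = -9.
Step 2. [(-5*x) + 6 = -9] peel the +6: subtract 6 from each side, so sub: -5*x = -15.
Step 3. [-5*x = -15] LHS = -5·(…); ÷-5 both sides. So div: x = 3.

Answer: x ∈ {3}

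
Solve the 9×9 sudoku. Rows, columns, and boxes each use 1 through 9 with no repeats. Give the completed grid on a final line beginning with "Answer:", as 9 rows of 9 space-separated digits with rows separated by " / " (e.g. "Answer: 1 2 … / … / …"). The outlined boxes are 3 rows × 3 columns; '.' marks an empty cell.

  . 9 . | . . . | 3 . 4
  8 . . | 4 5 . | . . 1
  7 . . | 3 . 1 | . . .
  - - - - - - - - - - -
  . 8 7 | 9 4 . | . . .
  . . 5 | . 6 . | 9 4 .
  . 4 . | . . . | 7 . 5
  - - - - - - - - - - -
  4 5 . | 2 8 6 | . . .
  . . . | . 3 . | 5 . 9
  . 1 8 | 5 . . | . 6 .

Step 1. [r6c5∈{1,2}] col 5 places 1 nowhere but r6c5, so r6c5=1.
Step 2. [r8c8∈{1,2,7,8}] r8c8 is the only open cell in row 8 admitting 8. So r8c8=8.
Step 3. [r5c9∈{2,3,8}] across box 6, 8 lands solely at r5c9, so r5c9=8.
Step 4. [r8c2∈{2,6,7}] col 2 places 7 nowhere but r8c2 ⇒ r8c2=7.
Step 5. [r5c1∈{1,2,3}] r5c1 is the only open cell in row 5 admitting 1 ⇒ r5c1=1.
Step 6. [r1c4∈{6,7,8}] col 4 places 6 nowhere but r1c4, so r1c4=6.
Step 7. [r7c3∈{3,9}] across row 7, 9 lands solely at r7c3, so r7c3=9.
Step 8. [r9c1∈{2,3}] 3 has one home in box 7: r9c1. So r9c1=3.
Step 9. [r3c8∈{2,5,9}] across row 3, 5 lands solely at r3c8, so r3c8=5.
Step 10. [r2c8∈{2,7,9}] across col 8, 9 lands solely at r2c8 ⇒ r2c8=9.
Step 11. [r2c6∈{2,7}] r2c6 is the only open cell in row 2 admitting 7, so r2c6=7.
Step 12. [r1c5∈{2}] only 2 remains possible at r1c5. So r1c5=2.
Step 13. [r9c6∈{4,9}] col 6 places 9 nowhere but r9c6. So r9c6=9.
Step 14. [r4c6∈{2,3,5}] 5 has one home in row 4: r4c6 ⇒ r4c6=5.
Step 15. [r6c1∈{2,6,9}] in row 6, 9 fits only at r6c1, so r6c1=9.
Step 16. [r6c3∈{2,3,6}] across row 6, 6 lands solely at r6c3 ⇒ r6c3=6.
Step 17. [r4c1∈{2}] only 2 remains possible at r4c1, so r4c1=2.
Step 18. [r3c7∈{2,6,8}] 8 has one home in row 3: r3c7, so r3c7=8.
Step 19. [r5c6∈{2,3}] 2 has one home in row 5: r5c6, so r5c6=2.
Step 20. [r8c3∈{2}] r8c3 is down to just 2 ⇒ r8c3=2.
Step 21. [r6c6∈{3,8}] r6c6 is the only open cell in col 6 admitting 3, so r6c6=3.
Step 22. [r7c7∈{1}] only 1 remains possible at r7c7 ⇒ r7c7=1.
Step 23. [r4c7∈{6}] r4c7's peers cover all but 6 ⇒ r4c7=6.
Step 24. [r2c7∈{2}] r2c7's peers cover all but 2. So r2c7=2.
Step 25. [r4c9∈{3}] r4c9's peers cover all but 3, so r4c9=3.
Step 26. [r2c2∈{3,6}] row 2 places 6 nowhere but r2c2 ⇒ r2c2=6.
Step 27. [r7c9∈{7}] r7c9's peers cover all but 7. So r7c9=7.
Step 28. [r3c3∈{4}] r3c3 has the single candidate 4. So r3c3=4.
Step 29. [r7c8∈{3}] r7c8 has the single candidate 3 ⇒ r7c8=3.
Step 30. [r9c9∈{2}] r9c9 is down to just 2, so r9c9=2.
Step 31. [r3c5∈{9}] r3c5's peers cover all but 9. So r3c5=9.
Step 32. [r3c9∈{6}] r3c9's peers cover all but 6 ⇒ r3c9=6.
Step 33. [r1c6∈{8}] r1c6 has the single candidate 8, so r1c6=8.
Step 34. [r1c3∈{1}] r1c3 has the single candidate 1, so r1c3=1.
Step 35. [r8c1∈{6}] r8c1 is down to just 6. So r8c1=6.
Step 36. [r9c7∈{4}] r9c7 has the single candidate 4, so r9c7=4.
Step 37. [r1c8∈{7}] r1c8 is down to just 7. So r1c8=7.
Step 38. [r5c4∈{7}] nothing but 7 survives at r5c4. So r5c4=7.
Step 39. [r6c8∈{2}] nothing but 2 survives at r6c8 ⇒ r6c8=2.
Step 40. [r5c2∈{3}] r5c2 is down to just 3 ⇒ r5c2=3.
Step 41. [r2c3∈{3}] only 3 remains possible at r2c3, so r2c3=3.
Step 42. [r3c2∈{2}] r3c2 has the single candidate 2 ⇒ r3c2=2.
Step 43. [r1c1∈{5}] r1c1's peers cover all but 5 ⇒ r1c1=5.
Step 44. [r6c4∈{8}] r6c4 has the single candidate 8. So r6c4=8.
Step 45. [r8c6∈{4}] r8c6 has the single candidate 4 ⇒ r8c6=4.
Step 46. [r9c5∈{7}] nothing but 7 survives at r9c5, so r9c5=7.
Step 47. [r4c8∈{1}] r4c8's peers cover all but 1 ⇒ r4c8=1.
Step 48. [r8c4∈{1}] r8c4's peers cover all but 1. So r8c4=1.

Answer: 5 9 1 6 2 8 3 7 4 / 8 6 3 4 5 7 2 9 1 / 7 2 4 3 9 1 8 5 6 / 2 8 7 9 4 5 6 1 3 / 1 3 5 7 6 2 9 4 8 / 9 4 6 8 1 3 7 2 5 / 4 5 9 2 8 6 1 3 7 / 6 7 2 1 3 4 5 8 9 / 3 1 8 5 7 9 4 6 2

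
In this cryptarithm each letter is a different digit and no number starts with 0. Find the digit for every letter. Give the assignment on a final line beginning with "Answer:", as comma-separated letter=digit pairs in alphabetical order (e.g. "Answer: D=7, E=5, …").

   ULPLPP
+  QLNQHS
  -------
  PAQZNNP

Step 1. [col 1: P + S ≡ P (mod 10)] column 1 reads P+S+carry(0)=P with nothing yet; with all letters distinct, none taken yet, the only value for S is 0. So S=0.
Step 2. [col 1: P + S ≡ P (mod 10)] column 1 (P + S ≡ P (mod 10), carry-in 0) doesn't pin P yet; pick P=1 and continue. So P=1.
Step 3. [col 2: P + H ≡ N (mod 10)] column 2 (P + H ≡ N (mod 10), carry-in 0) doesn't pin H yet; pick H=5 and continue ⇒ H=5.
Step 4. [col 2: P + H ≡ N (mod 10)] column 2 reads P+H+carry(0)=N with P=1, H=5; with digits 0,1,5 already taken and all letters distinct, the only value for N is 6, so N=6.
Step 5. [col 3: L + Q ≡ N (mod 10)] no forcing yet in column 3 (carry-in 0); L=2 is free and consistent — try it, so L=2.
Step 6. [col 3: L + Q ≡ N (mod 10)] column 3 reads L+Q+carry(0)=N with L=2, N=6; with digits 0,1,2,5,6 already taken and all letters distinct, the only value for Q is 4, so Q=4.
Step 7. [col 4: P + N ≡ Z (mod 10)] in column 4 we have P+N≡Z with carry-in 0; given P=1, N=6 and digits 0,1,2,4,5,6 already taken and all letters distinct, that pins Z to 7 ⇒ Z=7.
Step 8. [col 6: U + Q ≡ A (mod 10)] from column 6 (Q=4, carry-in 0, digits 0,1,2,4,5,6,7 already taken and all letters distinct): U must equal 9 ⇒ U=9.
Step 9. [col 6: U + Q ≡ A (mod 10)] from column 6 (U=9, Q=4, carry-in 0, digits 0,1,2,4,5,6,7,9 already taken and all letters distinct): A must equal 3. So A=3.

Answer: A=3, H=5, L=2, N=6, P=1, Q=4, S=0, U=9, Z=7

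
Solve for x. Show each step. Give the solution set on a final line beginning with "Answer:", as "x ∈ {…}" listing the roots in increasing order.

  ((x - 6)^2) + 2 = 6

Step 1. [((x - 6)^2) + 2 = 6] 2 comes off first (subtract 2) ⇒ sub: (x - 6)^2 = 4.
Step 2. [(x - 6)^2 = 4] √ both sides: 4 ≥ 0 gives two branches ⇒ sqrt: x - 6 = 2 or -2.
Step 3. [x - 6 = 2 or -2] 6 comes off first (add 6) ⇒ sub: x = 8 or 4.

Answer: x ∈ {4, 8}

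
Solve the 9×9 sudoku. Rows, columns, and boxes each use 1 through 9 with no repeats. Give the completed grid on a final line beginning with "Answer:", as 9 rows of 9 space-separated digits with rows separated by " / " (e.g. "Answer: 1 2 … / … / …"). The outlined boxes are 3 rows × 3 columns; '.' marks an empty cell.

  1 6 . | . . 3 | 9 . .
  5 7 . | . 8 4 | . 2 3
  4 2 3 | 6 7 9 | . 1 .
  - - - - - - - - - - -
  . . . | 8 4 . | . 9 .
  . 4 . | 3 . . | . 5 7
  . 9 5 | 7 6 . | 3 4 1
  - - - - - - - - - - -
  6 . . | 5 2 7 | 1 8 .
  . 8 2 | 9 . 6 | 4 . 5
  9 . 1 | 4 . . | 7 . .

Step 1. [r5c7∈{2,6,8}] across box 6, 8 lands solely at r5c7 ⇒ r5c7=8.
Step 2. [r4c7∈{2,6}] r4c7 is the only open cell in col 7 admitting 2 ⇒ r4c7=2.
Step 3. [r8c8∈{3}] r8c8 has the single candidate 3, so r8c8=3.
Step 4. [r4c3∈{6,7}] r4c3 is the only open cell in col 3 admitting 7, so r4c3=7.
Step 5. [r5c1∈{2}] nothing but 2 survives at r5c1, so r5c1=2.
Step 6. [r5c6∈{1}] r5c6's peers cover all but 1, so r5c6=1.
Step 7. [r7c2∈{3}] r7c2's peers cover all but 3, so r7c2=3.
Step 8. [r1c9∈{4,8}] row 1 places 4 nowhere but r1c9, so r1c9=4.
Step 9. [r9c9∈{2,6}] across row 9, 2 lands solely at r9c9 ⇒ r9c9=2.
Step 10. [r8c5∈{1}] r8c5 is down to just 1. So r8c5=1.
Step 11. [r4c9∈{6}] r4c9 has the single candidate 6. So r4c9=6.
Step 12. [r4c6∈{5}] nothing but 5 survives at r4c6. So r4c6=5.
Step 13. [r1c8∈{7}] r1c8 has the single candidate 7, so r1c8=7.
Step 14. [r7c3∈{4}] only 4 remains possible at r7c3, so r7c3=4.
Step 15. [r3c7∈{5}] r3c7's peers cover all but 5 ⇒ r3c7=5.
Step 16. [r6c6∈{2}] r6c6 has the single candidate 2, so r6c6=2.
Step 17. [r5c5∈{9}] nothing but 9 survives at r5c5 ⇒ r5c5=9.
Step 18. [r1c3∈{8}] only 8 remains possible at r1c3 ⇒ r1c3=8.
Step 19. [r9c6∈{8}] r9c6 has the single candidate 8. So r9c6=8.
Step 20. [r9c2∈{5}] only 5 remains possible at r9c2 ⇒ r9c2=5.
Step 21. [r1c5∈{5}] nothing but 5 survives at r1c5, so r1c5=5.
Step 22. [r9c8∈{6}] r9c8 has the single candidate 6, so r9c8=6.
Step 23. [r3c9∈{8}] r3c9 has the single candidate 8, so r3c9=8.
Step 24. [r1c4∈{2}] r1c4 is down to just 2 ⇒ r1c4=2.
Step 25. [r8c1∈{7}] r8c1 has the single candidate 7. So r8c1=7.
Step 26. [r9c5∈{3}] only 3 remains possible at r9c5, so r9c5=3.
Step 27. [r5c3∈{6}] r5c3 has the single candidate 6 ⇒ r5c3=6.
Step 28. [r7c9∈{9}] r7c9's peers cover all but 9, so r7c9=9.
Step 29. [r2c3∈{9}] r2c3 has the single candidate 9 ⇒ r2c3=9.
Step 30. [r6c1∈{8}] r6c1 has the single candidate 8, so r6c1=8.
Step 31. [r2c4∈{1}] r2c4 is down to just 1 ⇒ r2c4=1.
Step 32. [r4c1∈{3}] r4c1 is down to just 3, so r4c1=3.
Step 33. [r4c2∈{1}] r4c2 has the single candidate 1 ⇒ r4c2=1.
Step 34. [r2c7∈{6}] r2c7 is down to just 6. So r2c7=6.

Answer: 1 6 8 2 5 3 9 7 4 / 5 7 9 1 8 4 6 2 3 / 4 2 3 6 7 9 5 1 8 / 3 1 7 8 4 5 2 9 6 / 2 4 6 3 9 1 8 5 7 / 8 9 5 7 6 2 3 4 1 / 6 3 4 5 2 7 1 8 9 / 7 8 2 9 1 6 4 3 5 / 9 5 1 4 3 8 7 6 2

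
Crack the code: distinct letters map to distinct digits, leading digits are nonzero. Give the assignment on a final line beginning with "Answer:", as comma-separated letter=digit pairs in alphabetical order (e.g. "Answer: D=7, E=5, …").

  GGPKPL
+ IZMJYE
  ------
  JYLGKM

Step 1. [col 1: L + E ≡ M (mod 10)] no forcing yet in column 1 (carry-in 0); E=9 is free and consistent — try it. So E=9.
Step 2. [col 1: L + E ≡ M (mod 10)] M=4 is one option consistent with column 1 (L + E ≡ M (mod 10), carry-in 0) — take it. So M=4.
Step 3. [col 1: L + E ≡ M (mod 10)] column 1 reads L+E+carry(0)=M with E=9, M=4; with digits 4,9 already taken and all letters distinct, the only value for L is 5 ⇒ L=5.
Step 4. [col 2: P + Y ≡ K (mod 10)] column 2 (P + Y ≡ K (mod 10), carry-in 1) doesn't pin P yet; pick P=0 and continue ⇒ P=0.
Step 5. [col 2: P + Y ≡ K (mod 10)] no forcing yet in column 2 (carry-in 1); K=8 is free and consistent — try it. So K=8.
Step 6. [col 2: P + Y ≡ K (mod 10)] column 2: given P=0, K=8, carry-in 1, and digits 0,4,5,8,9 already taken and all letters distinct, P+Y≡K (mod 10) forces Y=7, so Y=7.
Step 7. [col 3: K + J ≡ G (mod 10)] column 3 reads K+J+carry(0)=G with K=8; with digits 0,4,5,7,8,9 already taken and all letters distinct, the only value for J is 3, so J=3.
Step 8. [col 3: K + J ≡ G (mod 10)] in column 3 we have K+J≡G with carry-in 0; given K=8, J=3 and digits 0,3,4,5,7,8,9 already taken and all letters distinct, that pins G to 1 ⇒ G=1.
Step 9. [col 5: G + Z ≡ Y (mod 10)] column 5 reads G+Z+carry(0)=Y with G=1, Y=7; with digits 0,1,3,4,5,7,8,9 already taken and all letters distinct, the only value for Z is 6. So Z=6.
Step 10. [col 6: G + I ≡ J (mod 10)] from column 6 (G=1, J=3, carry-in 0, digits 0,1,3,4,5,6,7,8,9 already taken and all letters distinct): I must equal 2. So I=2.

Answer: E=9, G=1, I=2, J=3, K=8, L=5, M=4, P=0, Y=7, Z=6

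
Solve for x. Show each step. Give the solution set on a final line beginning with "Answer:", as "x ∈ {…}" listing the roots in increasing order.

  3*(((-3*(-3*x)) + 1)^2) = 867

Step 1. [3*(((-3*(-3*x)) + 1)^2) = 867] leading coefficient 3: divide by 3. So div: ((-3*(-3*x)) + 1)^2 = 289.
Step 2. [((-3*(-3*x)) + 1)^2 = 289] 289 ≥ 0, LHS is (·)² — take ±√ ⇒ sqrt: (-3*(-3*x)) + 1 = 17 or -17.
Step 3. [(-3*(-3*x)) + 1 = 17 or -17] the outer +1 inverts by subtracting 1. So sub: -3*(-3*x) = 16 or -18.
Step 4. [-3*(-3*x) = 16 or -18] leading coefficient -3: divide by -3, so div: -3*x = -16/3 or 6.
Step 5. [-3*x = -16/3 or 6] divide by the outer -3. So div: x = 16/9 or -2.

Answer: x ∈ {-2, 16/9}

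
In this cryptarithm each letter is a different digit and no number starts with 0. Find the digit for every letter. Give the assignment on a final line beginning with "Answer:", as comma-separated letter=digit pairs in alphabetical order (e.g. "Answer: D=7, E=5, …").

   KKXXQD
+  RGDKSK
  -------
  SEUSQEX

Step 1. [col 1: D + K ≡ X (mod 10)] no forcing yet in column 1 (carry-in 0); K=6 is free and consistent — try it. So K=6.
Step 2. [S] adding two 6-digit numbers gives at most 6+1 digits, and here it does — S is that final carry and must be 1. So S=1.
Step 3. [col 1: D + K ≡ X (mod 10)] D=2 is one option consistent with column 1 (D + K ≡ X (mod 10), carry-in 0) — take it ⇒ D=2.
Step 4. [col 1: D + K ≡ X (mod 10)] from column 1 (D=2, K=6, carry-in 0, digits 1,2,6 already taken and all letters distinct): X must equal 8, so X=8.
Step 5. [col 2: Q + S ≡ E (mod 10)] several values work for E in column 2 (Q + S ≡ E (mod 10), carry-in 0); try E=5. So E=5.
Step 6. [col 2: Q + S ≡ E (mod 10)] in column 2 we have Q+S≡E with carry-in 0; given S=1, E=5 and digits 1,2,5,6,8 already taken and all letters distinct, that pins Q to 4 ⇒ Q=4.
Step 7. [col 5: K + G ≡ U (mod 10)] column 5 (K + G ≡ U (mod 10), carry-in 1) doesn't pin U yet; pick U=7 and continue. So U=7.
Step 8. [col 5: K + G ≡ U (mod 10)] in column 5 we have K+G≡U with carry-in 1; given K=6, U=7 and digits 1,2,4,5,6,7,8 already taken and all letters distinct, that pins G to 0. So G=0.
Step 9. [col 6: K + R ≡ E (mod 10)] column 6 reads K+R+carry(0)=E with K=6, E=5; with digits 0,1,2,4,5,6,7,8 already taken and all letters distinct, the only value for R is 9. So R=9.

Answer: D=2, E=5, G=0, K=6, Q=4, R=9, S=1, U=7, X=8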